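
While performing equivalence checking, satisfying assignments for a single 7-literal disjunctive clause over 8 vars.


Step 1: Total=2^8=256
Step 2: Unsat when all 7 false: 2^1=2
Step 3: Sat=256-2=254

254


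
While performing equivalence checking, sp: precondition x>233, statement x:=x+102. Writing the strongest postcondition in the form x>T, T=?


Formula: sp(P, x:=E) = exists old_x. (x = E[old_x/x]) AND P[old_x/x] (old_x is the value of x before the assignment; eliminate old_x by solving x = E[old_x/x] for old_x)
Step 1: Precondition P: x>233, i.e. old_x > 233
Step 2: Assignment gives x = old_x + 102, so old_x = x - 102
Step 3: Substitute into P: x - 102 > 233
Step 4: Simplify: x > 233+102 = 335

335


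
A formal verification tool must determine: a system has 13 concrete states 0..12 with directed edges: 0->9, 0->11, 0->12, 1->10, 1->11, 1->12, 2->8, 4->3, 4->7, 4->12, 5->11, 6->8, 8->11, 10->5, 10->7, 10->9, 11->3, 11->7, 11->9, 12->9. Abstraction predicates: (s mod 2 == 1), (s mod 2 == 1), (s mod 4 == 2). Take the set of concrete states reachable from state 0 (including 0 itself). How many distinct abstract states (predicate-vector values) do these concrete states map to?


BFS from 0:
Concrete reachable: {0, 3, 7, 9, 11, 12}
Abstract via predicates (s mod 2 == 1), (s mod 2 == 1), (s mod 4 == 2):
  (0,0,0) <- {0, 12}
  (1,1,0) <- {3, 7, 9, 11}
Distinct abstract states = 2

2


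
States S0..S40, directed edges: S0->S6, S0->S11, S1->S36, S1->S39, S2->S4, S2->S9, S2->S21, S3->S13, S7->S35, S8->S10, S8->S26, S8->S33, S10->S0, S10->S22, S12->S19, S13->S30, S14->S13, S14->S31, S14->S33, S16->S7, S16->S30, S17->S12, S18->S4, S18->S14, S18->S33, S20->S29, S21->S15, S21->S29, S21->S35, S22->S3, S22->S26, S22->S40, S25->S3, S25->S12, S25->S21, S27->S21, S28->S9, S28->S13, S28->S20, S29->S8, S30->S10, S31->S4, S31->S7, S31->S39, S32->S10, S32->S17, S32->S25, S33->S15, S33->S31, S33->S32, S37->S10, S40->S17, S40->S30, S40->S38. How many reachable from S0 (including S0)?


BFS from S0:
  layer 0: {S0}
  layer 1: {S6, S11}
Reachable set: {S0, S6, S11}
Count = 3

3


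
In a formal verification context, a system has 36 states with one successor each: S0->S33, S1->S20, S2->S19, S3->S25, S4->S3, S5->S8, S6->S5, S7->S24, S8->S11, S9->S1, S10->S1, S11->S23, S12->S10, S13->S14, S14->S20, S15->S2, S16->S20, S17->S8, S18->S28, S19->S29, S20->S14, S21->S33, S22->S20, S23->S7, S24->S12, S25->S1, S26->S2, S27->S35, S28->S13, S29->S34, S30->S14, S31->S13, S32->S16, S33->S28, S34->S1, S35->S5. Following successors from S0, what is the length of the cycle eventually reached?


Trace from S0 until a state repeats:
  S0 -> S33 -> S28 -> S13 -> S14 -> S20 -> S14
S14 first seen at step 4, revisited at step 6.
Cycle length = 6 - 4 = 2

2


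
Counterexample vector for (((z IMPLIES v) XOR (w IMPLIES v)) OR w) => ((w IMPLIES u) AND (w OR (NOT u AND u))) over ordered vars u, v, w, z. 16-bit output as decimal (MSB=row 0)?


F1 = (((z IMPLIES v) XOR (w IMPLIES v)) OR w)
F2 = ((w IMPLIES u) AND (w OR (NOT u AND u)))
Counterexample to F1=>F2 is where F1=1 and F2=0.
Evaluate each row (bits = u,v,w,z, MSB first):
  row 0 [0000]: F1=0 F2=0 -> F1&~F2 -> 0
  row 1 [0001]: F1=1 F2=0 -> F1&~F2 -> 1
  row 2 [0010]: F1=1 F2=0 -> F1&~F2 -> 1
  row 3 [0011]: F1=1 F2=0 -> F1&~F2 -> 1
  row 4 [0100]: F1=0 F2=0 -> F1&~F2 -> 0
  row 5 [0101]: F1=0 F2=0 -> F1&~F2 -> 0
  row 6 [0110]: F1=1 F2=0 -> F1&~F2 -> 1
  row 7 [0111]: F1=1 F2=0 -> F1&~F2 -> 1
  row 8 [1000]: F1=0 F2=0 -> F1&~F2 -> 0
  row 9 [1001]: F1=1 F2=0 -> F1&~F2 -> 1
  row 10 [1010]: F1=1 F2=1 -> F1&~F2 -> 0
  row 11 [1011]: F1=1 F2=1 -> F1&~F2 -> 0
  row 12 [1100]: F1=0 F2=0 -> F1&~F2 -> 0
  row 13 [1101]: F1=0 F2=0 -> F1&~F2 -> 0
  row 14 [1110]: F1=1 F2=1 -> F1&~F2 -> 0
  row 15 [1111]: F1=1 F2=1 -> F1&~F2 -> 0
Full result column, 4 rows per line (u,v fixed per line; w,z runs 00..11 left to right):
  rows 0-3 [u,v=00]: 0111  = hex 7
  rows 4-7 [u,v=01]: 0011  = hex 3
  rows 8-11 [u,v=10]: 0100  = hex 4
  rows 12-15 [u,v=11]: 0000  = hex 0
Counterexample vector (row 0 .. row 15) = 0111001101000000
Output column grouped in 4s = 0111 0011 0100 0000 = 0x7340
Convert to decimal digit by digit (value = value*16 + digit):
  7 -> 7
  7*16 + 3 = 115
  115*16 + 4 = 1844
  1844*16 + 0 = 29504
Decimal = 29504

29504


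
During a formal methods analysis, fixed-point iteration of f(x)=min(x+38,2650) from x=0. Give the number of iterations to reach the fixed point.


Step 1: x=0, cap=2650, increment=38
Step 2: x grows by 38 each step until capped at 2650; fixed point is x=2650
Step 3: iterations = ceil(2650/38) = 70

70


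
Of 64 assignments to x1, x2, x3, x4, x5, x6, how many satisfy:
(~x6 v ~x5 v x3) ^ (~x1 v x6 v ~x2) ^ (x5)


CNF with 3 clauses over 6 vars (64 assignments).
An assignment satisfies CNF iff every clause has >=1 true literal.
Check each row (bits = x1,x2,x3,x4,x5,x6; clause T/F shown):
  row 0 [000000]: clauses=TTF -> 0
  row 1 [000001]: clauses=TTF -> 0
  row 2 [000010]: clauses=TTT -> 1
  row 3 [000011]: clauses=FTT -> 0
  row 4 [000100]: clauses=TTF -> 0
  (every remaining row is evaluated the same way; all 64 results are listed next)
Full result column, 8 rows per line (x1,x2,x3 fixed per line; x4,x5,x6 runs 000..111 left to right):
  rows 0-7 [x1,x2,x3=000]: 00100010  (ones: 2)
  rows 8-15 [x1,x2,x3=001]: 00110011  (ones: 4)
  rows 16-23 [x1,x2,x3=010]: 00100010  (ones: 2)
  rows 24-31 [x1,x2,x3=011]: 00110011  (ones: 4)
  rows 32-39 [x1,x2,x3=100]: 00100010  (ones: 2)
  rows 40-47 [x1,x2,x3=101]: 00110011  (ones: 4)
  rows 48-55 [x1,x2,x3=110]: 00000000  (ones: 0)
  rows 56-63 [x1,x2,x3=111]: 00010001  (ones: 2)
Satisfying assignments = 2+4+2+4+2+4+0+2 = 20

20


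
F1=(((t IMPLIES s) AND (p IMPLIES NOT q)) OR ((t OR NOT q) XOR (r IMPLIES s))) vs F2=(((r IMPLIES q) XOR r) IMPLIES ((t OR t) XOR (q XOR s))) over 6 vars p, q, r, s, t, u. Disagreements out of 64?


F1 = (((t IMPLIES s) AND (p IMPLIES NOT q)) OR ((t OR NOT q) XOR (r IMPLIES s)))
F2 = (((r IMPLIES q) XOR r) IMPLIES ((t OR t) XOR (q XOR s)))
Evaluate both on each of 64 rows (bits = p,q,r,s,t,u):
  row 0 [000000]: F1=1 F2=0 (differ) -> 1
  row 1 [000001]: F1=1 F2=0 (differ) -> 1
  row 2 [000010]: F1=0 F2=1 (differ) -> 1
  row 3 [000011]: F1=0 F2=1 (differ) -> 1
  row 4 [000100]: F1=1 F2=1 -> 0
  (every remaining row is evaluated the same way; all 64 results are listed next)
Full result column, 8 rows per line (p,q,r fixed per line; s,t,u runs 000..111 left to right):
  rows 0-7 [p,q,r=000]: 11110011  (ones: 6)
  rows 8-15 [p,q,r=001]: 11000011  (ones: 4)
  rows 16-23 [p,q,r=010]: 00001100  (ones: 2)
  rows 24-31 [p,q,r=011]: 00000000  (ones: 0)
  rows 32-39 [p,q,r=100]: 11110011  (ones: 6)
  rows 40-47 [p,q,r=101]: 11000011  (ones: 4)
  rows 48-55 [p,q,r=110]: 00001111  (ones: 4)
  rows 56-63 [p,q,r=111]: 11000011  (ones: 4)
Disagreements = 6+4+2+0+6+4+4+4 = 30

30


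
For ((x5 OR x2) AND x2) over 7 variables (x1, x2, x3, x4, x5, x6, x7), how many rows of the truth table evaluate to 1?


Formula: ((x5 OR x2) AND x2) over 7 vars (128 rows)
Evaluate each row (x1, x2, x3, x4, x5, x6, x7 as bits, MSB first):
  row 0 [0000000]: ((0 OR 0) AND 0) -> 0
  row 1 [0000001]: ((0 OR 0) AND 0) -> 0
  row 2 [0000010]: ((0 OR 0) AND 0) -> 0
  row 3 [0000011]: ((0 OR 0) AND 0) -> 0
  row 4 [0000100]: ((1 OR 0) AND 0) -> 0
  (every remaining row is evaluated the same way; all 128 results are listed next)
Full result column, 8 rows per line (x1,x2,x3,x4 fixed per line; x5,x6,x7 runs 000..111 left to right):
  rows 0-7 [x1,x2,x3,x4=0000]: 00000000  (ones: 0)
  rows 8-15 [x1,x2,x3,x4=0001]: 00000000  (ones: 0)
  rows 16-23 [x1,x2,x3,x4=0010]: 00000000  (ones: 0)
  rows 24-31 [x1,x2,x3,x4=0011]: 00000000  (ones: 0)
  rows 32-39 [x1,x2,x3,x4=0100]: 11111111  (ones: 8)
  rows 40-47 [x1,x2,x3,x4=0101]: 11111111  (ones: 8)
  rows 48-55 [x1,x2,x3,x4=0110]: 11111111  (ones: 8)
  rows 56-63 [x1,x2,x3,x4=0111]: 11111111  (ones: 8)
  rows 64-71 [x1,x2,x3,x4=1000]: 00000000  (ones: 0)
  rows 72-79 [x1,x2,x3,x4=1001]: 00000000  (ones: 0)
  rows 80-87 [x1,x2,x3,x4=1010]: 00000000  (ones: 0)
  rows 88-95 [x1,x2,x3,x4=1011]: 00000000  (ones: 0)
  rows 96-103 [x1,x2,x3,x4=1100]: 11111111  (ones: 8)
  rows 104-111 [x1,x2,x3,x4=1101]: 11111111  (ones: 8)
  rows 112-119 [x1,x2,x3,x4=1110]: 11111111  (ones: 8)
  rows 120-127 [x1,x2,x3,x4=1111]: 11111111  (ones: 8)
Count of 1-rows = 0+0+0+0+8+8+8+8+0+0+0+0+8+8+8+8 = 64

64


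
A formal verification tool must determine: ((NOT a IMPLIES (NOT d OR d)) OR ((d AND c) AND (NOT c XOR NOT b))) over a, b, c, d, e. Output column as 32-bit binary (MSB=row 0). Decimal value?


Formula: ((NOT a IMPLIES (NOT d OR d)) OR ((d AND c) AND (NOT c XOR NOT b))) over a, b, c, d, e (32 rows)
Evaluate each row (bits = a,b,c,d,e, MSB first):
  row 0 [00000]: ((NOT 0 IMPLIES (NOT 0 OR 0)) OR ((0 AND 0) AND (NOT 0 XOR NOT 0))) -> 1
  row 1 [00001]: ((NOT 0 IMPLIES (NOT 0 OR 0)) OR ((0 AND 0) AND (NOT 0 XOR NOT 0))) -> 1
  row 2 [00010]: ((NOT 0 IMPLIES (NOT 1 OR 1)) OR ((1 AND 0) AND (NOT 0 XOR NOT 0))) -> 1
  row 3 [00011]: ((NOT 0 IMPLIES (NOT 1 OR 1)) OR ((1 AND 0) AND (NOT 0 XOR NOT 0))) -> 1
  row 4 [00100]: ((NOT 0 IMPLIES (NOT 0 OR 0)) OR ((0 AND 1) AND (NOT 1 XOR NOT 0))) -> 1
  row 5 [00101]: ((NOT 0 IMPLIES (NOT 0 OR 0)) OR ((0 AND 1) AND (NOT 1 XOR NOT 0))) -> 1
  row 6 [00110]: ((NOT 0 IMPLIES (NOT 1 OR 1)) OR ((1 AND 1) AND (NOT 1 XOR NOT 0))) -> 1
  row 7 [00111]: ((NOT 0 IMPLIES (NOT 1 OR 1)) OR ((1 AND 1) AND (NOT 1 XOR NOT 0))) -> 1
  row 8 [01000]: ((NOT 0 IMPLIES (NOT 0 OR 0)) OR ((0 AND 0) AND (NOT 0 XOR NOT 1))) -> 1
  row 9 [01001]: ((NOT 0 IMPLIES (NOT 0 OR 0)) OR ((0 AND 0) AND (NOT 0 XOR NOT 1))) -> 1
  row 10 [01010]: ((NOT 0 IMPLIES (NOT 1 OR 1)) OR ((1 AND 0) AND (NOT 0 XOR NOT 1))) -> 1
  row 11 [01011]: ((NOT 0 IMPLIES (NOT 1 OR 1)) OR ((1 AND 0) AND (NOT 0 XOR NOT 1))) -> 1
  row 12 [01100]: ((NOT 0 IMPLIES (NOT 0 OR 0)) OR ((0 AND 1) AND (NOT 1 XOR NOT 1))) -> 1
  row 13 [01101]: ((NOT 0 IMPLIES (NOT 0 OR 0)) OR ((0 AND 1) AND (NOT 1 XOR NOT 1))) -> 1
  row 14 [01110]: ((NOT 0 IMPLIES (NOT 1 OR 1)) OR ((1 AND 1) AND (NOT 1 XOR NOT 1))) -> 1
  row 15 [01111]: ((NOT 0 IMPLIES (NOT 1 OR 1)) OR ((1 AND 1) AND (NOT 1 XOR NOT 1))) -> 1
  row 16 [10000]: ((NOT 1 IMPLIES (NOT 0 OR 0)) OR ((0 AND 0) AND (NOT 0 XOR NOT 0))) -> 1
  row 17 [10001]: ((NOT 1 IMPLIES (NOT 0 OR 0)) OR ((0 AND 0) AND (NOT 0 XOR NOT 0))) -> 1
  row 18 [10010]: ((NOT 1 IMPLIES (NOT 1 OR 1)) OR ((1 AND 0) AND (NOT 0 XOR NOT 0))) -> 1
  row 19 [10011]: ((NOT 1 IMPLIES (NOT 1 OR 1)) OR ((1 AND 0) AND (NOT 0 XOR NOT 0))) -> 1
  row 20 [10100]: ((NOT 1 IMPLIES (NOT 0 OR 0)) OR ((0 AND 1) AND (NOT 1 XOR NOT 0))) -> 1
  row 21 [10101]: ((NOT 1 IMPLIES (NOT 0 OR 0)) OR ((0 AND 1) AND (NOT 1 XOR NOT 0))) -> 1
  row 22 [10110]: ((NOT 1 IMPLIES (NOT 1 OR 1)) OR ((1 AND 1) AND (NOT 1 XOR NOT 0))) -> 1
  row 23 [10111]: ((NOT 1 IMPLIES (NOT 1 OR 1)) OR ((1 AND 1) AND (NOT 1 XOR NOT 0))) -> 1
  row 24 [11000]: ((NOT 1 IMPLIES (NOT 0 OR 0)) OR ((0 AND 0) AND (NOT 0 XOR NOT 1))) -> 1
  row 25 [11001]: ((NOT 1 IMPLIES (NOT 0 OR 0)) OR ((0 AND 0) AND (NOT 0 XOR NOT 1))) -> 1
  row 26 [11010]: ((NOT 1 IMPLIES (NOT 1 OR 1)) OR ((1 AND 0) AND (NOT 0 XOR NOT 1))) -> 1
  row 27 [11011]: ((NOT 1 IMPLIES (NOT 1 OR 1)) OR ((1 AND 0) AND (NOT 0 XOR NOT 1))) -> 1
  row 28 [11100]: ((NOT 1 IMPLIES (NOT 0 OR 0)) OR ((0 AND 1) AND (NOT 1 XOR NOT 1))) -> 1
  row 29 [11101]: ((NOT 1 IMPLIES (NOT 0 OR 0)) OR ((0 AND 1) AND (NOT 1 XOR NOT 1))) -> 1
  row 30 [11110]: ((NOT 1 IMPLIES (NOT 1 OR 1)) OR ((1 AND 1) AND (NOT 1 XOR NOT 1))) -> 1
  row 31 [11111]: ((NOT 1 IMPLIES (NOT 1 OR 1)) OR ((1 AND 1) AND (NOT 1 XOR NOT 1))) -> 1
Full result column, 4 rows per line (a,b,c fixed per line; d,e runs 00..11 left to right):
  rows 0-3 [a,b,c=000]: 1111  = hex F
  rows 4-7 [a,b,c=001]: 1111  = hex F
  rows 8-11 [a,b,c=010]: 1111  = hex F
  rows 12-15 [a,b,c=011]: 1111  = hex F
  rows 16-19 [a,b,c=100]: 1111  = hex F
  rows 20-23 [a,b,c=101]: 1111  = hex F
  rows 24-27 [a,b,c=110]: 1111  = hex F
  rows 28-31 [a,b,c=111]: 1111  = hex F
Output column (row 0 .. row 31) = 11111111111111111111111111111111
Output column grouped in 4s = 1111 1111 1111 1111 1111 1111 1111 1111 = 0xFFFFFFFF
Convert to decimal digit by digit (value = value*16 + digit):
  F -> 15
  15*16 + 15 (F) = 255
  255*16 + 15 (F) = 4095
  4095*16 + 15 (F) = 65535
  65535*16 + 15 (F) = 1048575
  1048575*16 + 15 (F) = 16777215
  16777215*16 + 15 (F) = 268435455
  268435455*16 + 15 (F) = 4294967295
Decimal = 4294967295

4294967295


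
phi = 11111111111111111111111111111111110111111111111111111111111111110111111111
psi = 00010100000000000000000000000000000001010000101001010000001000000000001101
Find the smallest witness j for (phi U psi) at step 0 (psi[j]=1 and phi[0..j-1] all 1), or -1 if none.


(phi U psi) at 0: need smallest j with psi[j]=1 and phi[i]=1 for all i in [0,j).
Scan from step 0:
  step 0: phi=1, psi=0 -> continue
  step 1: phi=1, psi=0 -> continue
  step 2: phi=1, psi=0 -> continue
  step 3: psi=1 and phi held for [0,3) -> witness found
Witness step = 3

3


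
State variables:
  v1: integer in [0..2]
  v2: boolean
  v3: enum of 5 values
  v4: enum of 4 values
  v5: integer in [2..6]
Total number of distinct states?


State space = product of domain sizes of all variables.
Domain sizes:
  v1 (integer in [0..2]): 3
  v2 (boolean): 2
  v3 (enum of 5 values): 5
  v4 (enum of 4 values): 4
  v5 (integer in [2..6]): 5
Product = 3 * 2 * 5 * 4 * 5 = 600

600


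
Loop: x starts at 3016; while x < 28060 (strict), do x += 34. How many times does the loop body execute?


Step 1: x goes from 3016 toward 28060 by 34; the body runs while x<28060, so iterations = ceil((bound-start)/step)
Step 2: Distance=25044
Step 3: ceil(25044/34)=737

737


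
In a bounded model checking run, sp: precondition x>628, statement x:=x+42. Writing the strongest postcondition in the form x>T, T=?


Formula: sp(P, x:=E) = exists old_x. (x = E[old_x/x]) AND P[old_x/x] (old_x is the value of x before the assignment; eliminate old_x by solving x = E[old_x/x] for old_x)
Step 1: Precondition P: x>628, i.e. old_x > 628
Step 2: Assignment gives x = old_x + 42, so old_x = x - 42
Step 3: Substitute into P: x - 42 > 628
Step 4: Simplify: x > 628+42 = 670

670


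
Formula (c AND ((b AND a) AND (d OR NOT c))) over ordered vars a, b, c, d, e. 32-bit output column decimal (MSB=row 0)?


Formula: (c AND ((b AND a) AND (d OR NOT c))) over a, b, c, d, e (32 rows)
Evaluate each row (bits = a,b,c,d,e, MSB first):
  row 0 [00000]: (0 AND ((0 AND 0) AND (0 OR NOT 0))) -> 0
  row 1 [00001]: (0 AND ((0 AND 0) AND (0 OR NOT 0))) -> 0
  row 2 [00010]: (0 AND ((0 AND 0) AND (1 OR NOT 0))) -> 0
  row 3 [00011]: (0 AND ((0 AND 0) AND (1 OR NOT 0))) -> 0
  row 4 [00100]: (1 AND ((0 AND 0) AND (0 OR NOT 1))) -> 0
  row 5 [00101]: (1 AND ((0 AND 0) AND (0 OR NOT 1))) -> 0
  row 6 [00110]: (1 AND ((0 AND 0) AND (1 OR NOT 1))) -> 0
  row 7 [00111]: (1 AND ((0 AND 0) AND (1 OR NOT 1))) -> 0
  row 8 [01000]: (0 AND ((1 AND 0) AND (0 OR NOT 0))) -> 0
  row 9 [01001]: (0 AND ((1 AND 0) AND (0 OR NOT 0))) -> 0
  row 10 [01010]: (0 AND ((1 AND 0) AND (1 OR NOT 0))) -> 0
  row 11 [01011]: (0 AND ((1 AND 0) AND (1 OR NOT 0))) -> 0
  row 12 [01100]: (1 AND ((1 AND 0) AND (0 OR NOT 1))) -> 0
  row 13 [01101]: (1 AND ((1 AND 0) AND (0 OR NOT 1))) -> 0
  row 14 [01110]: (1 AND ((1 AND 0) AND (1 OR NOT 1))) -> 0
  row 15 [01111]: (1 AND ((1 AND 0) AND (1 OR NOT 1))) -> 0
  row 16 [10000]: (0 AND ((0 AND 1) AND (0 OR NOT 0))) -> 0
  row 17 [10001]: (0 AND ((0 AND 1) AND (0 OR NOT 0))) -> 0
  row 18 [10010]: (0 AND ((0 AND 1) AND (1 OR NOT 0))) -> 0
  row 19 [10011]: (0 AND ((0 AND 1) AND (1 OR NOT 0))) -> 0
  row 20 [10100]: (1 AND ((0 AND 1) AND (0 OR NOT 1))) -> 0
  row 21 [10101]: (1 AND ((0 AND 1) AND (0 OR NOT 1))) -> 0
  row 22 [10110]: (1 AND ((0 AND 1) AND (1 OR NOT 1))) -> 0
  row 23 [10111]: (1 AND ((0 AND 1) AND (1 OR NOT 1))) -> 0
  row 24 [11000]: (0 AND ((1 AND 1) AND (0 OR NOT 0))) -> 0
  row 25 [11001]: (0 AND ((1 AND 1) AND (0 OR NOT 0))) -> 0
  row 26 [11010]: (0 AND ((1 AND 1) AND (1 OR NOT 0))) -> 0
  row 27 [11011]: (0 AND ((1 AND 1) AND (1 OR NOT 0))) -> 0
  row 28 [11100]: (1 AND ((1 AND 1) AND (0 OR NOT 1))) -> 0
  row 29 [11101]: (1 AND ((1 AND 1) AND (0 OR NOT 1))) -> 0
  row 30 [11110]: (1 AND ((1 AND 1) AND (1 OR NOT 1))) -> 1
  row 31 [11111]: (1 AND ((1 AND 1) AND (1 OR NOT 1))) -> 1
Full result column, 4 rows per line (a,b,c fixed per line; d,e runs 00..11 left to right):
  rows 0-3 [a,b,c=000]: 0000  = hex 0
  rows 4-7 [a,b,c=001]: 0000  = hex 0
  rows 8-11 [a,b,c=010]: 0000  = hex 0
  rows 12-15 [a,b,c=011]: 0000  = hex 0
  rows 16-19 [a,b,c=100]: 0000  = hex 0
  rows 20-23 [a,b,c=101]: 0000  = hex 0
  rows 24-27 [a,b,c=110]: 0000  = hex 0
  rows 28-31 [a,b,c=111]: 0011  = hex 3
Output column (row 0 .. row 31) = 00000000000000000000000000000011
Output column grouped in 4s = 0000 0000 0000 0000 0000 0000 0000 0011 = 0x00000003
Convert to decimal digit by digit (value = value*16 + digit):
  0 -> 0
  0*16 + 0 = 0
  0*16 + 0 = 0
  0*16 + 0 = 0
  0*16 + 0 = 0
  0*16 + 0 = 0
  0*16 + 0 = 0
  0*16 + 3 = 3
Decimal = 3

3


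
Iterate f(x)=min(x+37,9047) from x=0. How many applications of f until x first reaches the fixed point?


Step 1: x=0, cap=9047, increment=37
Step 2: x grows by 37 each step until capped at 9047; fixed point is x=9047
Step 3: iterations = ceil(9047/37) = 245

245


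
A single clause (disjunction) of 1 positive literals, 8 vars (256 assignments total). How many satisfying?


Step 1: Total=2^8=256
Step 2: Unsat when all 1 false: 2^7=128
Step 3: Sat=256-128=128

128


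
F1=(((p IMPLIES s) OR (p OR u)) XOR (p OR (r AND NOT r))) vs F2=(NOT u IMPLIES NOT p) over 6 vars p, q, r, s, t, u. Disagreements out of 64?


F1 = (((p IMPLIES s) OR (p OR u)) XOR (p OR (r AND NOT r)))
F2 = (NOT u IMPLIES NOT p)
Evaluate both on each of 64 rows (bits = p,q,r,s,t,u):
  row 0 [000000]: F1=1 F2=1 -> 0
  row 1 [000001]: F1=1 F2=1 -> 0
  row 2 [000010]: F1=1 F2=1 -> 0
  row 3 [000011]: F1=1 F2=1 -> 0
  row 4 [000100]: F1=1 F2=1 -> 0
  (every remaining row is evaluated the same way; all 64 results are listed next)
Full result column, 8 rows per line (p,q,r fixed per line; s,t,u runs 000..111 left to right):
  rows 0-7 [p,q,r=000]: 00000000  (ones: 0)
  rows 8-15 [p,q,r=001]: 00000000  (ones: 0)
  rows 16-23 [p,q,r=010]: 00000000  (ones: 0)
  rows 24-31 [p,q,r=011]: 00000000  (ones: 0)
  rows 32-39 [p,q,r=100]: 01010101  (ones: 4)
  rows 40-47 [p,q,r=101]: 01010101  (ones: 4)
  rows 48-55 [p,q,r=110]: 01010101  (ones: 4)
  rows 56-63 [p,q,r=111]: 01010101  (ones: 4)
Disagreements = 0+0+0+0+4+4+4+4 = 16

16


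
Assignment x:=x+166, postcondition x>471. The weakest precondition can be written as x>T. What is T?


Formula: wp(x:=E, P) = P[E/x] (substitute E for x in postcondition)
Step 1: Postcondition: x>471
Step 2: Substitute x+166 for x: x+166>471
Step 3: Solve for x: x > 471-166 = 305

305


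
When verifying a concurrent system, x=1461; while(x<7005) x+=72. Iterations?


Step 1: x goes from 1461 toward 7005 by 72; the body runs while x<7005, so iterations = ceil((bound-start)/step)
Step 2: Distance=5544
Step 3: ceil(5544/72)=77

77


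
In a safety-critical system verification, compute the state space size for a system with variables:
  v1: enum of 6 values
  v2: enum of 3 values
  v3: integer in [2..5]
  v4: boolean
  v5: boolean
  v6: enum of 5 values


State space = product of domain sizes of all variables.
Domain sizes:
  v1 (enum of 6 values): 6
  v2 (enum of 3 values): 3
  v3 (integer in [2..5]): 4
  v4 (boolean): 2
  v5 (boolean): 2
  v6 (enum of 5 values): 5
Product = 6 * 3 * 4 * 2 * 2 * 5 = 1440

1440


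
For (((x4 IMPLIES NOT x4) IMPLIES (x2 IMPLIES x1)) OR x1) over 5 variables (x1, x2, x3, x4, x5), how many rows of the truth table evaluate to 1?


Formula: (((x4 IMPLIES NOT x4) IMPLIES (x2 IMPLIES x1)) OR x1) over 5 vars (32 rows)
Evaluate each row (x1, x2, x3, x4, x5 as bits, MSB first):
  row 0 [00000]: (((0 IMPLIES NOT 0) IMPLIES (0 IMPLIES 0)) OR 0) -> 1
  row 1 [00001]: (((0 IMPLIES NOT 0) IMPLIES (0 IMPLIES 0)) OR 0) -> 1
  row 2 [00010]: (((1 IMPLIES NOT 1) IMPLIES (0 IMPLIES 0)) OR 0) -> 1
  row 3 [00011]: (((1 IMPLIES NOT 1) IMPLIES (0 IMPLIES 0)) OR 0) -> 1
  row 4 [00100]: (((0 IMPLIES NOT 0) IMPLIES (0 IMPLIES 0)) OR 0) -> 1
  row 5 [00101]: (((0 IMPLIES NOT 0) IMPLIES (0 IMPLIES 0)) OR 0) -> 1
  row 6 [00110]: (((1 IMPLIES NOT 1) IMPLIES (0 IMPLIES 0)) OR 0) -> 1
  row 7 [00111]: (((1 IMPLIES NOT 1) IMPLIES (0 IMPLIES 0)) OR 0) -> 1
  row 8 [01000]: (((0 IMPLIES NOT 0) IMPLIES (1 IMPLIES 0)) OR 0) -> 0
  row 9 [01001]: (((0 IMPLIES NOT 0) IMPLIES (1 IMPLIES 0)) OR 0) -> 0
  row 10 [01010]: (((1 IMPLIES NOT 1) IMPLIES (1 IMPLIES 0)) OR 0) -> 1
  row 11 [01011]: (((1 IMPLIES NOT 1) IMPLIES (1 IMPLIES 0)) OR 0) -> 1
  row 12 [01100]: (((0 IMPLIES NOT 0) IMPLIES (1 IMPLIES 0)) OR 0) -> 0
  row 13 [01101]: (((0 IMPLIES NOT 0) IMPLIES (1 IMPLIES 0)) OR 0) -> 0
  row 14 [01110]: (((1 IMPLIES NOT 1) IMPLIES (1 IMPLIES 0)) OR 0) -> 1
  row 15 [01111]: (((1 IMPLIES NOT 1) IMPLIES (1 IMPLIES 0)) OR 0) -> 1
  row 16 [10000]: (((0 IMPLIES NOT 0) IMPLIES (0 IMPLIES 1)) OR 1) -> 1
  row 17 [10001]: (((0 IMPLIES NOT 0) IMPLIES (0 IMPLIES 1)) OR 1) -> 1
  row 18 [10010]: (((1 IMPLIES NOT 1) IMPLIES (0 IMPLIES 1)) OR 1) -> 1
  row 19 [10011]: (((1 IMPLIES NOT 1) IMPLIES (0 IMPLIES 1)) OR 1) -> 1
  row 20 [10100]: (((0 IMPLIES NOT 0) IMPLIES (0 IMPLIES 1)) OR 1) -> 1
  row 21 [10101]: (((0 IMPLIES NOT 0) IMPLIES (0 IMPLIES 1)) OR 1) -> 1
  row 22 [10110]: (((1 IMPLIES NOT 1) IMPLIES (0 IMPLIES 1)) OR 1) -> 1
  row 23 [10111]: (((1 IMPLIES NOT 1) IMPLIES (0 IMPLIES 1)) OR 1) -> 1
  row 24 [11000]: (((0 IMPLIES NOT 0) IMPLIES (1 IMPLIES 1)) OR 1) -> 1
  row 25 [11001]: (((0 IMPLIES NOT 0) IMPLIES (1 IMPLIES 1)) OR 1) -> 1
  row 26 [11010]: (((1 IMPLIES NOT 1) IMPLIES (1 IMPLIES 1)) OR 1) -> 1
  row 27 [11011]: (((1 IMPLIES NOT 1) IMPLIES (1 IMPLIES 1)) OR 1) -> 1
  row 28 [11100]: (((0 IMPLIES NOT 0) IMPLIES (1 IMPLIES 1)) OR 1) -> 1
  row 29 [11101]: (((0 IMPLIES NOT 0) IMPLIES (1 IMPLIES 1)) OR 1) -> 1
  row 30 [11110]: (((1 IMPLIES NOT 1) IMPLIES (1 IMPLIES 1)) OR 1) -> 1
  row 31 [11111]: (((1 IMPLIES NOT 1) IMPLIES (1 IMPLIES 1)) OR 1) -> 1
Full result column, 8 rows per line (x1,x2 fixed per line; x3,x4,x5 runs 000..111 left to right):
  rows 0-7 [x1,x2=00]: 11111111  (ones: 8)
  rows 8-15 [x1,x2=01]: 00110011  (ones: 4)
  rows 16-23 [x1,x2=10]: 11111111  (ones: 8)
  rows 24-31 [x1,x2=11]: 11111111  (ones: 8)
Count of 1-rows = 8+4+8+8 = 28

28


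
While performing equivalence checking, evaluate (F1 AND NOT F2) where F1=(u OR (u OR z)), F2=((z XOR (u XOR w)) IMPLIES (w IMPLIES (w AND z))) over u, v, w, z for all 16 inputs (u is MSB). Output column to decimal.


F1 = (u OR (u OR z))
F2 = ((z XOR (u XOR w)) IMPLIES (w IMPLIES (w AND z)))
Counterexample to F1=>F2 is where F1=1 and F2=0.
Evaluate each row (bits = u,v,w,z, MSB first):
  row 0 [0000]: F1=0 F2=1 -> F1&~F2 -> 0
  row 1 [0001]: F1=1 F2=1 -> F1&~F2 -> 0
  row 2 [0010]: F1=0 F2=0 -> F1&~F2 -> 0
  row 3 [0011]: F1=1 F2=1 -> F1&~F2 -> 0
  row 4 [0100]: F1=0 F2=1 -> F1&~F2 -> 0
  row 5 [0101]: F1=1 F2=1 -> F1&~F2 -> 0
  row 6 [0110]: F1=0 F2=0 -> F1&~F2 -> 0
  row 7 [0111]: F1=1 F2=1 -> F1&~F2 -> 0
  row 8 [1000]: F1=1 F2=1 -> F1&~F2 -> 0
  row 9 [1001]: F1=1 F2=1 -> F1&~F2 -> 0
  row 10 [1010]: F1=1 F2=1 -> F1&~F2 -> 0
  row 11 [1011]: F1=1 F2=1 -> F1&~F2 -> 0
  row 12 [1100]: F1=1 F2=1 -> F1&~F2 -> 0
  row 13 [1101]: F1=1 F2=1 -> F1&~F2 -> 0
  row 14 [1110]: F1=1 F2=1 -> F1&~F2 -> 0
  row 15 [1111]: F1=1 F2=1 -> F1&~F2 -> 0
Full result column, 4 rows per line (u,v fixed per line; w,z runs 00..11 left to right):
  rows 0-3 [u,v=00]: 0000  = hex 0
  rows 4-7 [u,v=01]: 0000  = hex 0
  rows 8-11 [u,v=10]: 0000  = hex 0
  rows 12-15 [u,v=11]: 0000  = hex 0
Counterexample vector (row 0 .. row 15) = 0000000000000000
Output column grouped in 4s = 0000 0000 0000 0000 = 0x0000
Convert to decimal digit by digit (value = value*16 + digit):
  0 -> 0
  0*16 + 0 = 0
  0*16 + 0 = 0
  0*16 + 0 = 0
Decimal = 0

0


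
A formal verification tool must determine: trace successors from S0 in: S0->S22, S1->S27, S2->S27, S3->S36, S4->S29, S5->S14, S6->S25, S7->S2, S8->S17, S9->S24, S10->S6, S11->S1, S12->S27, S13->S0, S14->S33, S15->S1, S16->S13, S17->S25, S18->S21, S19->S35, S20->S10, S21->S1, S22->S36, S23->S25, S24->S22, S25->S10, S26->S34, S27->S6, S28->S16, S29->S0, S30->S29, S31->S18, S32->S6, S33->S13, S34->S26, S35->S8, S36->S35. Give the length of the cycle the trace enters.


Trace from S0 until a state repeats:
  S0 -> S22 -> S36 -> S35 -> S8 -> S17 -> S25 -> S10 -> S6 -> S25
S25 first seen at step 6, revisited at step 9.
Cycle length = 9 - 6 = 3

3


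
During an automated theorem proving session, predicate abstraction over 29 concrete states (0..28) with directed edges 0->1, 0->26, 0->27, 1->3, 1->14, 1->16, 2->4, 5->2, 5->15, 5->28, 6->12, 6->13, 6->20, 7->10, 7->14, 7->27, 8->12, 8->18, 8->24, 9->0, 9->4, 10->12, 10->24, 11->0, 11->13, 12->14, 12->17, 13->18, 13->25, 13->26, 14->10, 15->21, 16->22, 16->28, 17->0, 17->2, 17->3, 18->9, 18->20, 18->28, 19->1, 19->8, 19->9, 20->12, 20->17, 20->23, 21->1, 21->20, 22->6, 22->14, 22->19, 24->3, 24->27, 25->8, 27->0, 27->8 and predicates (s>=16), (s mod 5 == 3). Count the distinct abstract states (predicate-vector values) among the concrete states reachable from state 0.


BFS from 0:
Concrete reachable: {0, 1, 2, 3, 4, 6, 8, 9, 10, 12, 13, 14, 16, 17, 18, 19, 20, 22, 23, 24, 25, 26, 27, 28}
Abstract via predicates (s>=16), (s mod 5 == 3):
  (0,0) <- {0, 1, 2, 4, 6, 9, 10, 12, 14}
  (0,1) <- {3, 8, 13}
  (1,0) <- {16, 17, 19, 20, 22, 24, 25, 26, 27}
  (1,1) <- {18, 23, 28}
Distinct abstract states = 4

4


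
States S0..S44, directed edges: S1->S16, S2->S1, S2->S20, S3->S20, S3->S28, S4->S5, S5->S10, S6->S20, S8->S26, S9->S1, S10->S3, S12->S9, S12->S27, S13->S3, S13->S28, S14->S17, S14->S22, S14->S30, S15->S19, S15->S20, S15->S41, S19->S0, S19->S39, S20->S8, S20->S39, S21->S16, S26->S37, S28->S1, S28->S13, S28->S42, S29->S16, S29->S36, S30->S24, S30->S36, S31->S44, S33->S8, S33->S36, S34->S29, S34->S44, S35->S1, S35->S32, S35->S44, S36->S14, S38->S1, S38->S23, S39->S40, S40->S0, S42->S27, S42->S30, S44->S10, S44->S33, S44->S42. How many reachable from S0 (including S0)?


BFS from S0:
  layer 0: {S0}
Reachable set: {S0}
Count = 1

1


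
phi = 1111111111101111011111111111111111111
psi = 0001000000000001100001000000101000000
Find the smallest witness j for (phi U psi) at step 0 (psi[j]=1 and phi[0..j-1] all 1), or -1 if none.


(phi U psi) at 0: need smallest j with psi[j]=1 and phi[i]=1 for all i in [0,j).
Scan from step 0:
  step 0: phi=1, psi=0 -> continue
  step 1: phi=1, psi=0 -> continue
  step 2: phi=1, psi=0 -> continue
  step 3: psi=1 and phi held for [0,3) -> witness found
Witness step = 3

3


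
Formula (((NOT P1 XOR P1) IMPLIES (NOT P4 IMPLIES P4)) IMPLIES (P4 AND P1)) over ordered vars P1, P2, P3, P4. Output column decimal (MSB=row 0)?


Formula: (((NOT P1 XOR P1) IMPLIES (NOT P4 IMPLIES P4)) IMPLIES (P4 AND P1)) over P1, P2, P3, P4 (16 rows)
Evaluate each row (bits = P1,P2,P3,P4, MSB first):
  row 0 [0000]: (((NOT 0 XOR 0) IMPLIES (NOT 0 IMPLIES 0)) IMPLIES (0 AND 0)) -> 1
  row 1 [0001]: (((NOT 0 XOR 0) IMPLIES (NOT 1 IMPLIES 1)) IMPLIES (1 AND 0)) -> 0
  row 2 [0010]: (((NOT 0 XOR 0) IMPLIES (NOT 0 IMPLIES 0)) IMPLIES (0 AND 0)) -> 1
  row 3 [0011]: (((NOT 0 XOR 0) IMPLIES (NOT 1 IMPLIES 1)) IMPLIES (1 AND 0)) -> 0
  row 4 [0100]: (((NOT 0 XOR 0) IMPLIES (NOT 0 IMPLIES 0)) IMPLIES (0 AND 0)) -> 1
  row 5 [0101]: (((NOT 0 XOR 0) IMPLIES (NOT 1 IMPLIES 1)) IMPLIES (1 AND 0)) -> 0
  row 6 [0110]: (((NOT 0 XOR 0) IMPLIES (NOT 0 IMPLIES 0)) IMPLIES (0 AND 0)) -> 1
  row 7 [0111]: (((NOT 0 XOR 0) IMPLIES (NOT 1 IMPLIES 1)) IMPLIES (1 AND 0)) -> 0
  row 8 [1000]: (((NOT 1 XOR 1) IMPLIES (NOT 0 IMPLIES 0)) IMPLIES (0 AND 1)) -> 1
  row 9 [1001]: (((NOT 1 XOR 1) IMPLIES (NOT 1 IMPLIES 1)) IMPLIES (1 AND 1)) -> 1
  row 10 [1010]: (((NOT 1 XOR 1) IMPLIES (NOT 0 IMPLIES 0)) IMPLIES (0 AND 1)) -> 1
  row 11 [1011]: (((NOT 1 XOR 1) IMPLIES (NOT 1 IMPLIES 1)) IMPLIES (1 AND 1)) -> 1
  row 12 [1100]: (((NOT 1 XOR 1) IMPLIES (NOT 0 IMPLIES 0)) IMPLIES (0 AND 1)) -> 1
  row 13 [1101]: (((NOT 1 XOR 1) IMPLIES (NOT 1 IMPLIES 1)) IMPLIES (1 AND 1)) -> 1
  row 14 [1110]: (((NOT 1 XOR 1) IMPLIES (NOT 0 IMPLIES 0)) IMPLIES (0 AND 1)) -> 1
  row 15 [1111]: (((NOT 1 XOR 1) IMPLIES (NOT 1 IMPLIES 1)) IMPLIES (1 AND 1)) -> 1
Full result column, 4 rows per line (P1,P2 fixed per line; P3,P4 runs 00..11 left to right):
  rows 0-3 [P1,P2=00]: 1010  = hex A
  rows 4-7 [P1,P2=01]: 1010  = hex A
  rows 8-11 [P1,P2=10]: 1111  = hex F
  rows 12-15 [P1,P2=11]: 1111  = hex F
Output column (row 0 .. row 15) = 1010101011111111
Output column grouped in 4s = 1010 1010 1111 1111 = 0xAAFF
Convert to decimal digit by digit (value = value*16 + digit):
  A -> 10
  10*16 + 10 (A) = 170
  170*16 + 15 (F) = 2735
  2735*16 + 15 (F) = 43775
Decimal = 43775

43775


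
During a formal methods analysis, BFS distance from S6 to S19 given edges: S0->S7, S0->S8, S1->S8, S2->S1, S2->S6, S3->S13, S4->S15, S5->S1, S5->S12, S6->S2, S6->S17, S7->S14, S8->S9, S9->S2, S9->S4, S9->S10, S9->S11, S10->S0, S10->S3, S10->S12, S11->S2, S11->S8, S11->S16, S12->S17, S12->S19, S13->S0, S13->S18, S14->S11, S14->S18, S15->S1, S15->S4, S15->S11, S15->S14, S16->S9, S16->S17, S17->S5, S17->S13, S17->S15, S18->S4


BFS layer-by-layer from S6:
  dist 0: {S6}
  dist 1: {S2, S17}
  dist 2: {S1, S5, S13, S15}
  dist 3: {S0, S4, S8, S11, S12, S14, S18}
  dist 4: {S7, S9, S16, S19}
  -> S19 reached at distance 4
Shortest path length = 4

4


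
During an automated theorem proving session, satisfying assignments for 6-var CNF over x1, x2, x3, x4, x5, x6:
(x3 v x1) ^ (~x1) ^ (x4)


CNF with 3 clauses over 6 vars (64 assignments).
An assignment satisfies CNF iff every clause has >=1 true literal.
Check each row (bits = x1,x2,x3,x4,x5,x6; clause T/F shown):
  row 0 [000000]: clauses=FTF -> 0
  row 1 [000001]: clauses=FTF -> 0
  row 2 [000010]: clauses=FTF -> 0
  row 3 [000011]: clauses=FTF -> 0
  row 4 [000100]: clauses=FTT -> 0
  (every remaining row is evaluated the same way; all 64 results are listed next)
Full result column, 8 rows per line (x1,x2,x3 fixed per line; x4,x5,x6 runs 000..111 left to right):
  rows 0-7 [x1,x2,x3=000]: 00000000  (ones: 0)
  rows 8-15 [x1,x2,x3=001]: 00001111  (ones: 4)
  rows 16-23 [x1,x2,x3=010]: 00000000  (ones: 0)
  rows 24-31 [x1,x2,x3=011]: 00001111  (ones: 4)
  rows 32-39 [x1,x2,x3=100]: 00000000  (ones: 0)
  rows 40-47 [x1,x2,x3=101]: 00000000  (ones: 0)
  rows 48-55 [x1,x2,x3=110]: 00000000  (ones: 0)
  rows 56-63 [x1,x2,x3=111]: 00000000  (ones: 0)
Satisfying assignments = 0+4+0+4+0+0+0+0 = 8

8


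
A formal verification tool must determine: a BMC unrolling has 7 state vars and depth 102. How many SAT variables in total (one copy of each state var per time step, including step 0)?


BMC unrolls to depth k, creating one copy of each state var for steps 0..k.
Step count = 102 + 1 = 103 (steps 0 through 102)
Vars per step = 7
Total = 7 * 103 = 721

721


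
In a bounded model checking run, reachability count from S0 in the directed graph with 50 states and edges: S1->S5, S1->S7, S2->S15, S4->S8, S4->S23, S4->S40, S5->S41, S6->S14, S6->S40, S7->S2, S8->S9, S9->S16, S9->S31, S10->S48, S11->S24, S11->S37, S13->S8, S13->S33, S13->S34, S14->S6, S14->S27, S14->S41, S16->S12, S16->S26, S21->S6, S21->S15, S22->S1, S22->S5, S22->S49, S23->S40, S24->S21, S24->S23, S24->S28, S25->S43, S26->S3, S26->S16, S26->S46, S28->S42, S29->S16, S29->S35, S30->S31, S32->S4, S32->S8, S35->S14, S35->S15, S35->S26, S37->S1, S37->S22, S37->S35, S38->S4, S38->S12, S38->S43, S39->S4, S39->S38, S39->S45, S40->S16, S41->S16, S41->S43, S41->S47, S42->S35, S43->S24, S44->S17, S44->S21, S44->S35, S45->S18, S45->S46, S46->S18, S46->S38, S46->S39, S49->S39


BFS from S0:
  layer 0: {S0}
Reachable set: {S0}
Count = 1

1


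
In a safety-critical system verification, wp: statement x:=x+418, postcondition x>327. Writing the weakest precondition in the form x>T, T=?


Formula: wp(x:=E, P) = P[E/x] (substitute E for x in postcondition)
Step 1: Postcondition: x>327
Step 2: Substitute x+418 for x: x+418>327
Step 3: Solve for x: x > 327-418 = -91

-91


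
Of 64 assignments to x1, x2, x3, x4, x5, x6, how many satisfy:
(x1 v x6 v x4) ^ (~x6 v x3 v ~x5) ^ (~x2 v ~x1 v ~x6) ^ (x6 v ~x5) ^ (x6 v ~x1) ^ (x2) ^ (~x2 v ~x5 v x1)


CNF with 7 clauses over 6 vars (64 assignments).
An assignment satisfies CNF iff every clause has >=1 true literal.
Check each row (bits = x1,x2,x3,x4,x5,x6; clause T/F shown):
  row 0 [000000]: clauses=FTTTTFT -> 0
  row 1 [000001]: clauses=TTTTTFT -> 0
  row 2 [000010]: clauses=FTTFTFT -> 0
  row 3 [000011]: clauses=TFTTTFT -> 0
  row 4 [000100]: clauses=TTTTTFT -> 0
  (every remaining row is evaluated the same way; all 64 results are listed next)
Full result column, 8 rows per line (x1,x2,x3 fixed per line; x4,x5,x6 runs 000..111 left to right):
  rows 0-7 [x1,x2,x3=000]: 00000000  (ones: 0)
  rows 8-15 [x1,x2,x3=001]: 00000000  (ones: 0)
  rows 16-23 [x1,x2,x3=010]: 01001100  (ones: 3)
  rows 24-31 [x1,x2,x3=011]: 01001100  (ones: 3)
  rows 32-39 [x1,x2,x3=100]: 00000000  (ones: 0)
  rows 40-47 [x1,x2,x3=101]: 00000000  (ones: 0)
  rows 48-55 [x1,x2,x3=110]: 00000000  (ones: 0)
  rows 56-63 [x1,x2,x3=111]: 00000000  (ones: 0)
Satisfying assignments = 0+0+3+3+0+0+0+0 = 6

6


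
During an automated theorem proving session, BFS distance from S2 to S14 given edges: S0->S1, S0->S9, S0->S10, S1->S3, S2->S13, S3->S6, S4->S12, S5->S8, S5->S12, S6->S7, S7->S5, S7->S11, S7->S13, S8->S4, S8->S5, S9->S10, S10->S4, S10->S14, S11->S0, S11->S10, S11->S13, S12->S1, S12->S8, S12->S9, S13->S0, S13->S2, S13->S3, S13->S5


BFS layer-by-layer from S2:
  dist 0: {S2}
  dist 1: {S13}
  dist 2: {S0, S3, S5}
  dist 3: {S1, S6, S8, S9, S10, S12}
  dist 4: {S4, S7, S14}
  -> S14 reached at distance 4
Shortest path length = 4

4


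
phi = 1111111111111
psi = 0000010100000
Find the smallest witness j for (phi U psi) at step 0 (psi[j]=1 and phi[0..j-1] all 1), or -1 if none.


(phi U psi) at 0: need smallest j with psi[j]=1 and phi[i]=1 for all i in [0,j).
Scan from step 0:
  step 0: phi=1, psi=0 -> continue
  step 1: phi=1, psi=0 -> continue
  step 2: phi=1, psi=0 -> continue
  step 3: phi=1, psi=0 -> continue
  step 5: psi=1 and phi held for [0,5) -> witness found
Witness step = 5

5


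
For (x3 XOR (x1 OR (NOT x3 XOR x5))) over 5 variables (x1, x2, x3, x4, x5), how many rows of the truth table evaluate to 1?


Formula: (x3 XOR (x1 OR (NOT x3 XOR x5))) over 5 vars (32 rows)
Evaluate each row (x1, x2, x3, x4, x5 as bits, MSB first):
  row 0 [00000]: (0 XOR (0 OR (NOT 0 XOR 0))) -> 1
  row 1 [00001]: (0 XOR (0 OR (NOT 0 XOR 1))) -> 0
  row 2 [00010]: (0 XOR (0 OR (NOT 0 XOR 0))) -> 1
  row 3 [00011]: (0 XOR (0 OR (NOT 0 XOR 1))) -> 0
  row 4 [00100]: (1 XOR (0 OR (NOT 1 XOR 0))) -> 1
  row 5 [00101]: (1 XOR (0 OR (NOT 1 XOR 1))) -> 0
  row 6 [00110]: (1 XOR (0 OR (NOT 1 XOR 0))) -> 1
  row 7 [00111]: (1 XOR (0 OR (NOT 1 XOR 1))) -> 0
  row 8 [01000]: (0 XOR (0 OR (NOT 0 XOR 0))) -> 1
  row 9 [01001]: (0 XOR (0 OR (NOT 0 XOR 1))) -> 0
  row 10 [01010]: (0 XOR (0 OR (NOT 0 XOR 0))) -> 1
  row 11 [01011]: (0 XOR (0 OR (NOT 0 XOR 1))) -> 0
  row 12 [01100]: (1 XOR (0 OR (NOT 1 XOR 0))) -> 1
  row 13 [01101]: (1 XOR (0 OR (NOT 1 XOR 1))) -> 0
  row 14 [01110]: (1 XOR (0 OR (NOT 1 XOR 0))) -> 1
  row 15 [01111]: (1 XOR (0 OR (NOT 1 XOR 1))) -> 0
  row 16 [10000]: (0 XOR (1 OR (NOT 0 XOR 0))) -> 1
  row 17 [10001]: (0 XOR (1 OR (NOT 0 XOR 1))) -> 1
  row 18 [10010]: (0 XOR (1 OR (NOT 0 XOR 0))) -> 1
  row 19 [10011]: (0 XOR (1 OR (NOT 0 XOR 1))) -> 1
  row 20 [10100]: (1 XOR (1 OR (NOT 1 XOR 0))) -> 0
  row 21 [10101]: (1 XOR (1 OR (NOT 1 XOR 1))) -> 0
  row 22 [10110]: (1 XOR (1 OR (NOT 1 XOR 0))) -> 0
  row 23 [10111]: (1 XOR (1 OR (NOT 1 XOR 1))) -> 0
  row 24 [11000]: (0 XOR (1 OR (NOT 0 XOR 0))) -> 1
  row 25 [11001]: (0 XOR (1 OR (NOT 0 XOR 1))) -> 1
  row 26 [11010]: (0 XOR (1 OR (NOT 0 XOR 0))) -> 1
  row 27 [11011]: (0 XOR (1 OR (NOT 0 XOR 1))) -> 1
  row 28 [11100]: (1 XOR (1 OR (NOT 1 XOR 0))) -> 0
  row 29 [11101]: (1 XOR (1 OR (NOT 1 XOR 1))) -> 0
  row 30 [11110]: (1 XOR (1 OR (NOT 1 XOR 0))) -> 0
  row 31 [11111]: (1 XOR (1 OR (NOT 1 XOR 1))) -> 0
Full result column, 8 rows per line (x1,x2 fixed per line; x3,x4,x5 runs 000..111 left to right):
  rows 0-7 [x1,x2=00]: 10101010  (ones: 4)
  rows 8-15 [x1,x2=01]: 10101010  (ones: 4)
  rows 16-23 [x1,x2=10]: 11110000  (ones: 4)
  rows 24-31 [x1,x2=11]: 11110000  (ones: 4)
Count of 1-rows = 4+4+4+4 = 16

16


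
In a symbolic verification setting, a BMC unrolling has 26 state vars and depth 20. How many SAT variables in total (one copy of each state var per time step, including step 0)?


BMC unrolls to depth k, creating one copy of each state var for steps 0..k.
Step count = 20 + 1 = 21 (steps 0 through 20)
Vars per step = 26
Total = 26 * 21 = 546

546


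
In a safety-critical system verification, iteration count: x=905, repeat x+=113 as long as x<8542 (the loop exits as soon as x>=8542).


Step 1: x goes from 905 toward 8542 by 113; the body runs while x<8542, so iterations = ceil((bound-start)/step)
Step 2: Distance=7637
Step 3: ceil(7637/113)=68

68


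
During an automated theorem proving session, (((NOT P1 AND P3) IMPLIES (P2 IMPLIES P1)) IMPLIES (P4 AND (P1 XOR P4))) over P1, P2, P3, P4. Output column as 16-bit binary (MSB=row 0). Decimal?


Formula: (((NOT P1 AND P3) IMPLIES (P2 IMPLIES P1)) IMPLIES (P4 AND (P1 XOR P4))) over P1, P2, P3, P4 (16 rows)
Evaluate each row (bits = P1,P2,P3,P4, MSB first):
  row 0 [0000]: (((NOT 0 AND 0) IMPLIES (0 IMPLIES 0)) IMPLIES (0 AND (0 XOR 0))) -> 0
  row 1 [0001]: (((NOT 0 AND 0) IMPLIES (0 IMPLIES 0)) IMPLIES (1 AND (0 XOR 1))) -> 1
  row 2 [0010]: (((NOT 0 AND 1) IMPLIES (0 IMPLIES 0)) IMPLIES (0 AND (0 XOR 0))) -> 0
  row 3 [0011]: (((NOT 0 AND 1) IMPLIES (0 IMPLIES 0)) IMPLIES (1 AND (0 XOR 1))) -> 1
  row 4 [0100]: (((NOT 0 AND 0) IMPLIES (1 IMPLIES 0)) IMPLIES (0 AND (0 XOR 0))) -> 0
  row 5 [0101]: (((NOT 0 AND 0) IMPLIES (1 IMPLIES 0)) IMPLIES (1 AND (0 XOR 1))) -> 1
  row 6 [0110]: (((NOT 0 AND 1) IMPLIES (1 IMPLIES 0)) IMPLIES (0 AND (0 XOR 0))) -> 1
  row 7 [0111]: (((NOT 0 AND 1) IMPLIES (1 IMPLIES 0)) IMPLIES (1 AND (0 XOR 1))) -> 1
  row 8 [1000]: (((NOT 1 AND 0) IMPLIES (0 IMPLIES 1)) IMPLIES (0 AND (1 XOR 0))) -> 0
  row 9 [1001]: (((NOT 1 AND 0) IMPLIES (0 IMPLIES 1)) IMPLIES (1 AND (1 XOR 1))) -> 0
  row 10 [1010]: (((NOT 1 AND 1) IMPLIES (0 IMPLIES 1)) IMPLIES (0 AND (1 XOR 0))) -> 0
  row 11 [1011]: (((NOT 1 AND 1) IMPLIES (0 IMPLIES 1)) IMPLIES (1 AND (1 XOR 1))) -> 0
  row 12 [1100]: (((NOT 1 AND 0) IMPLIES (1 IMPLIES 1)) IMPLIES (0 AND (1 XOR 0))) -> 0
  row 13 [1101]: (((NOT 1 AND 0) IMPLIES (1 IMPLIES 1)) IMPLIES (1 AND (1 XOR 1))) -> 0
  row 14 [1110]: (((NOT 1 AND 1) IMPLIES (1 IMPLIES 1)) IMPLIES (0 AND (1 XOR 0))) -> 0
  row 15 [1111]: (((NOT 1 AND 1) IMPLIES (1 IMPLIES 1)) IMPLIES (1 AND (1 XOR 1))) -> 0
Full result column, 4 rows per line (P1,P2 fixed per line; P3,P4 runs 00..11 left to right):
  rows 0-3 [P1,P2=00]: 0101  = hex 5
  rows 4-7 [P1,P2=01]: 0111  = hex 7
  rows 8-11 [P1,P2=10]: 0000  = hex 0
  rows 12-15 [P1,P2=11]: 0000  = hex 0
Output column (row 0 .. row 15) = 0101011100000000
Output column grouped in 4s = 0101 0111 0000 0000 = 0x5700
Convert to decimal digit by digit (value = value*16 + digit):
  5 -> 5
  5*16 + 7 = 87
  87*16 + 0 = 1392
  1392*16 + 0 = 22272
Decimal = 22272

22272


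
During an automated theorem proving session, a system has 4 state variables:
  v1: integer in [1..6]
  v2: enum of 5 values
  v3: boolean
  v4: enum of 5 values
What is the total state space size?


State space = product of domain sizes of all variables.
Domain sizes:
  v1 (integer in [1..6]): 6
  v2 (enum of 5 values): 5
  v3 (boolean): 2
  v4 (enum of 5 values): 5
Product = 6 * 5 * 2 * 5 = 300

300


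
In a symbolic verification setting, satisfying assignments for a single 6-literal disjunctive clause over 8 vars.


Step 1: Total=2^8=256
Step 2: Unsat when all 6 false: 2^2=4
Step 3: Sat=256-4=252

252


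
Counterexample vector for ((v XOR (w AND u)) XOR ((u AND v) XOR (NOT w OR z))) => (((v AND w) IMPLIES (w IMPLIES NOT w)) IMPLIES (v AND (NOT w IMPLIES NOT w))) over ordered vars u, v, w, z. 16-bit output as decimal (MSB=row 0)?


F1 = ((v XOR (w AND u)) XOR ((u AND v) XOR (NOT w OR z)))
F2 = (((v AND w) IMPLIES (w IMPLIES NOT w)) IMPLIES (v AND (NOT w IMPLIES NOT w)))
Counterexample to F1=>F2 is where F1=1 and F2=0.
Evaluate each row (bits = u,v,w,z, MSB first):
  row 0 [0000]: F1=1 F2=0 -> F1&~F2 -> 1
  row 1 [0001]: F1=1 F2=0 -> F1&~F2 -> 1
  row 2 [0010]: F1=0 F2=0 -> F1&~F2 -> 0
  row 3 [0011]: F1=1 F2=0 -> F1&~F2 -> 1
  row 4 [0100]: F1=0 F2=1 -> F1&~F2 -> 0
  row 5 [0101]: F1=0 F2=1 -> F1&~F2 -> 0
  row 6 [0110]: F1=1 F2=1 -> F1&~F2 -> 0
  row 7 [0111]: F1=0 F2=1 -> F1&~F2 -> 0
  row 8 [1000]: F1=1 F2=0 -> F1&~F2 -> 1
  row 9 [1001]: F1=1 F2=0 -> F1&~F2 -> 1
  row 10 [1010]: F1=1 F2=0 -> F1&~F2 -> 1
  row 11 [1011]: F1=0 F2=0 -> F1&~F2 -> 0
  row 12 [1100]: F1=1 F2=1 -> F1&~F2 -> 0
  row 13 [1101]: F1=1 F2=1 -> F1&~F2 -> 0
  row 14 [1110]: F1=1 F2=1 -> F1&~F2 -> 0
  row 15 [1111]: F1=0 F2=1 -> F1&~F2 -> 0
Full result column, 4 rows per line (u,v fixed per line; w,z runs 00..11 left to right):
  rows 0-3 [u,v=00]: 1101  = hex D
  rows 4-7 [u,v=01]: 0000  = hex 0
  rows 8-11 [u,v=10]: 1110  = hex E
  rows 12-15 [u,v=11]: 0000  = hex 0
Counterexample vector (row 0 .. row 15) = 1101000011100000
Output column grouped in 4s = 1101 0000 1110 0000 = 0xD0E0
Convert to decimal digit by digit (value = value*16 + digit):
  D -> 13
  13*16 + 0 = 208
  208*16 + 14 (E) = 3342
  3342*16 + 0 = 53472
Decimal = 53472

53472
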